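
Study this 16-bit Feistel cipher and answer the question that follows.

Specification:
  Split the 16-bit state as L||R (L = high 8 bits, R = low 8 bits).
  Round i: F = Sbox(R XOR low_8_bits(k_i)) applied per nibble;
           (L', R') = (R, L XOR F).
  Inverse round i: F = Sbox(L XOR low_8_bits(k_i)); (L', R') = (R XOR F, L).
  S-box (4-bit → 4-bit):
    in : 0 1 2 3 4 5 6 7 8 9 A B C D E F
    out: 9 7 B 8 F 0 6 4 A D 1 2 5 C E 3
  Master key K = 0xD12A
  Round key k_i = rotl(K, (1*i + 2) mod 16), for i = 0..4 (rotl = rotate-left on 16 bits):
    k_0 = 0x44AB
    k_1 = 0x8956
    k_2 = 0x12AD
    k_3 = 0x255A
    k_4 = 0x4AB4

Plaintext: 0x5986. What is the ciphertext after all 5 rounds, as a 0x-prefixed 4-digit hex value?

0x1A63

s_0 = plaintext = 0x5986
s_1 = Round(s_0, k_0) = 0x86E5
s_2 = Round(s_1, k_1) = 0xE5AE
s_3 = Round(s_2, k_2) = 0xAE7D
s_4 = Round(s_3, k_3) = 0x7D1A
s_5 = Round(s_4, k_4) = 0x1A63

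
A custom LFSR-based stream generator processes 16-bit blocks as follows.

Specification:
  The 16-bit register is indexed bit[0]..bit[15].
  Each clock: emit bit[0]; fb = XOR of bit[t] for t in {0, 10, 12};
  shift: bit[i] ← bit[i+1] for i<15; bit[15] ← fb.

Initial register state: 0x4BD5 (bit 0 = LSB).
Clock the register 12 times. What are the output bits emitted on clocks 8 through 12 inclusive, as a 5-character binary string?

reg_0 = 0x4BD5
clock 1: out=1, reg = 0xA5EA
clock 2: out=0, reg = 0xD2F5
clock 3: out=1, reg = 0x697A
clock 4: out=0, reg = 0x34BD
clock 5: out=1, reg = 0x9A5E
clock 6: out=0, reg = 0xCD2F
clock 7: out=1, reg = 0x6697
clock 8: out=1, reg = 0x334B
clock 9: out=1, reg = 0x19A5
clock 10: out=1, reg = 0x0CD2
clock 11: out=0, reg = 0x8669
clock 12: out=1, reg = 0x4334

11101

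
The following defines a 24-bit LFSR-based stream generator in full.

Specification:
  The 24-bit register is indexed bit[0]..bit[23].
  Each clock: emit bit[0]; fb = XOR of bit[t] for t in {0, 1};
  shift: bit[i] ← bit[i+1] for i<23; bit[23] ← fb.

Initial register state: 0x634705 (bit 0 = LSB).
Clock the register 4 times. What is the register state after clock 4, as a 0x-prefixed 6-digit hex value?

reg_0 = 0x634705
clock 1: out=1, reg = 0xB1A382
clock 2: out=0, reg = 0xD8D1C1
clock 3: out=1, reg = 0xEC68E0
clock 4: out=0, reg = 0x763470

0x763470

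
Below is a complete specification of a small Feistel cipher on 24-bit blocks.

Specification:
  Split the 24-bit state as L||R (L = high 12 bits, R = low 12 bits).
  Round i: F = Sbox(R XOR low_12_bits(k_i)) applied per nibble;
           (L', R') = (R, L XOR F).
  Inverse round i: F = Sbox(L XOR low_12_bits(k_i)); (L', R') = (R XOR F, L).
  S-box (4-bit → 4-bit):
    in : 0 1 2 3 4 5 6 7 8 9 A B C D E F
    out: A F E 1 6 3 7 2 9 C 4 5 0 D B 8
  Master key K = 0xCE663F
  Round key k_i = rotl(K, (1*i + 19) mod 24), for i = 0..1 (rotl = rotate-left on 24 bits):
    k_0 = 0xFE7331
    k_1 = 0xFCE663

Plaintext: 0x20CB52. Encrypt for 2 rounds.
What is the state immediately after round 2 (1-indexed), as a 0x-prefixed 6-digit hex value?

s_0 = plaintext = 0x20CB52
s_1 = Round(s_0, k_0) = 0xB52B7D
s_2 = Round(s_1, k_1) = 0xB7D6A9

0xB7D6A9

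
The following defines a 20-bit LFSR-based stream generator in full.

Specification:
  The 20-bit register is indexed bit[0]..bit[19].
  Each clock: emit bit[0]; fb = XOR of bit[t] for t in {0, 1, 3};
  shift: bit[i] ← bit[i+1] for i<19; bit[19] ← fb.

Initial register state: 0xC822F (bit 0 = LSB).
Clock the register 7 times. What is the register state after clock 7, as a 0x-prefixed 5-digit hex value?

0xFB904

reg_0 = 0xC822F
clock 1: out=1, reg = 0xE4117
clock 2: out=1, reg = 0x7208B
clock 3: out=1, reg = 0xB9045
clock 4: out=1, reg = 0xDC822
clock 5: out=0, reg = 0xEE411
clock 6: out=1, reg = 0xF7208
clock 7: out=0, reg = 0xFB904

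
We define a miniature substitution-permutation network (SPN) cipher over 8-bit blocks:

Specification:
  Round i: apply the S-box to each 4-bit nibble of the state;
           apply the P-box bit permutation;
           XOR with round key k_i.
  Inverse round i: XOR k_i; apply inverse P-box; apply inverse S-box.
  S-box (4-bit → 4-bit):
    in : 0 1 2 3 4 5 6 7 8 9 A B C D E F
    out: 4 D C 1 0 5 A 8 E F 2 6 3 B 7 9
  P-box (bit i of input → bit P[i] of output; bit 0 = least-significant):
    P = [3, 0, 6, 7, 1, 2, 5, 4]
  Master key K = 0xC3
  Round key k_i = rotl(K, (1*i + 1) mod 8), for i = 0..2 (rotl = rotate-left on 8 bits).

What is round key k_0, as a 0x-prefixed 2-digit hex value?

K = 0xC3
k_0 = rotl(K, (1*0+1) mod 8) = rotl(K, 1) = 0x87

0x87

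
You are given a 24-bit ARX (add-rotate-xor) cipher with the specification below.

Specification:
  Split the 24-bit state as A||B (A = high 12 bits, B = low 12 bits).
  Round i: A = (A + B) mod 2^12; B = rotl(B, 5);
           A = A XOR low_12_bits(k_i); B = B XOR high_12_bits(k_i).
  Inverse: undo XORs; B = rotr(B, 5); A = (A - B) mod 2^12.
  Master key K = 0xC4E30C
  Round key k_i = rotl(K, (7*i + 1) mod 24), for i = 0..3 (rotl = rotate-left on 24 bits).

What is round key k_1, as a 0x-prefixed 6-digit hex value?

K = 0xC4E30C
k_0 = rotl(K, (7*0+1) mod 24) = rotl(K, 1) = 0x89C619
k_1 = rotl(K, (7*1+1) mod 24) = rotl(K, 8) = 0xE30CC4

0xE30CC4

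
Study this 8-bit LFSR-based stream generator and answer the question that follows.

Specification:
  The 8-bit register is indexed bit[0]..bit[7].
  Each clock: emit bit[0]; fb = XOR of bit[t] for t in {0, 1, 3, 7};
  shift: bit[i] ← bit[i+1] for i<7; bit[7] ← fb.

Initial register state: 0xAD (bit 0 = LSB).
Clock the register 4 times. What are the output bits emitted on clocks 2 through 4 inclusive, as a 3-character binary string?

011

reg_0 = 0xAD
clock 1: out=1, reg = 0xD6
clock 2: out=0, reg = 0x6B
clock 3: out=1, reg = 0xB5
clock 4: out=1, reg = 0x5A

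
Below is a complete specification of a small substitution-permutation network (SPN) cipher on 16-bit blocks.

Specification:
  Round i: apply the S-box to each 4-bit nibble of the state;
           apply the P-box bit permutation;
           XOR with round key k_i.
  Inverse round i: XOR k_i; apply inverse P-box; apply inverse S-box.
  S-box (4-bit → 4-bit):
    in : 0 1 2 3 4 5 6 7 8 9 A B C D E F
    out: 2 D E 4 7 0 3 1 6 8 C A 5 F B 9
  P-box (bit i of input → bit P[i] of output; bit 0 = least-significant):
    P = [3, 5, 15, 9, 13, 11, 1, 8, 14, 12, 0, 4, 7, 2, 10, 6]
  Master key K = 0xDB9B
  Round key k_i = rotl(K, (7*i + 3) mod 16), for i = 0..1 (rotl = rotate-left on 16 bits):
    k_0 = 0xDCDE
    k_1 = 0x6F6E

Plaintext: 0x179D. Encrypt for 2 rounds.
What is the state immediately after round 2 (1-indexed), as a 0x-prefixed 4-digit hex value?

0x7B94

s_0 = plaintext = 0x179D
s_1 = Round(s_0, k_0) = 0x1B36
s_2 = Round(s_1, k_1) = 0x7B94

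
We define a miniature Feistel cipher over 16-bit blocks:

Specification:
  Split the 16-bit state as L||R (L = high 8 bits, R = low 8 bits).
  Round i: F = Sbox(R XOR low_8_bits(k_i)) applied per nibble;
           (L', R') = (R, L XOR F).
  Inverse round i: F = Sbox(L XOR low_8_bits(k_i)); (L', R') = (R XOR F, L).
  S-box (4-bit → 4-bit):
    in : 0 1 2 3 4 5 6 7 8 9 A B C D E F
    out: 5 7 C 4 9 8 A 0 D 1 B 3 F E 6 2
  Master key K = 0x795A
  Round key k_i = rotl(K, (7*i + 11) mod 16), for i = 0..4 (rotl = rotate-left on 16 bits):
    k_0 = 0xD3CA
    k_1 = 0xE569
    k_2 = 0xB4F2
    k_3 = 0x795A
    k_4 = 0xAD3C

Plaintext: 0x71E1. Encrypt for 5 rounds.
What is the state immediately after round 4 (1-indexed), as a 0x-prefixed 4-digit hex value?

s_0 = plaintext = 0x71E1
s_1 = Round(s_0, k_0) = 0xE1B2
s_2 = Round(s_1, k_1) = 0xB202
s_3 = Round(s_2, k_2) = 0x0297
s_4 = Round(s_3, k_3) = 0x97FC
s_5 = Round(s_4, k_4) = 0xFC62

0x97FC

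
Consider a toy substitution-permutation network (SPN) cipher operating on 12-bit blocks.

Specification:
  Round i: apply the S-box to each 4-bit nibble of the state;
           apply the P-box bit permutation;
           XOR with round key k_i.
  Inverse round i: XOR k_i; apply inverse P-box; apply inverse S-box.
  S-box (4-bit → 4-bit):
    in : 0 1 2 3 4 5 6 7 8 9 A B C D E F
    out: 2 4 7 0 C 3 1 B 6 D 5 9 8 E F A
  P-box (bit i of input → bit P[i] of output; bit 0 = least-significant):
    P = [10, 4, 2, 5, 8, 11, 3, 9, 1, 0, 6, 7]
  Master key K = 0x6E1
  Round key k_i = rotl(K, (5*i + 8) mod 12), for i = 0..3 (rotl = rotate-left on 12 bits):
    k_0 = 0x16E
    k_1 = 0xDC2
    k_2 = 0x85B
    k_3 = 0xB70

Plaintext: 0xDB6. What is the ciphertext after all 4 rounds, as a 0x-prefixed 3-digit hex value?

s_0 = plaintext = 0xDB6
s_1 = Round(s_0, k_0) = 0x6AF
s_2 = Round(s_1, k_1) = 0xCF8
s_3 = Round(s_2, k_2) = 0x2CF
s_4 = Round(s_3, k_3) = 0x903

0x903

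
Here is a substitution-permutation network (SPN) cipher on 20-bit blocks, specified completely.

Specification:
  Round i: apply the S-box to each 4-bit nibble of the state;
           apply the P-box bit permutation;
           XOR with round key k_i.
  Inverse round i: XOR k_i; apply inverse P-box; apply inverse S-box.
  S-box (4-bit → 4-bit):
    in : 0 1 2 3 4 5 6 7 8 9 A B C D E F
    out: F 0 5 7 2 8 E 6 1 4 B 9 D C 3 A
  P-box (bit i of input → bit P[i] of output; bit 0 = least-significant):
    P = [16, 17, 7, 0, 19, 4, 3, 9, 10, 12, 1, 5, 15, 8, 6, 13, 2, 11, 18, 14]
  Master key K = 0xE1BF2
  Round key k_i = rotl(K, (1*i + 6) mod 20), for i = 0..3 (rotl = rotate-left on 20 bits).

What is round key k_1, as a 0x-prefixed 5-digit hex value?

K = 0xE1BF2
k_0 = rotl(K, (1*0+6) mod 20) = rotl(K, 6) = 0x6FCB8
k_1 = rotl(K, (1*1+6) mod 20) = rotl(K, 7) = 0xDF970

0xDF970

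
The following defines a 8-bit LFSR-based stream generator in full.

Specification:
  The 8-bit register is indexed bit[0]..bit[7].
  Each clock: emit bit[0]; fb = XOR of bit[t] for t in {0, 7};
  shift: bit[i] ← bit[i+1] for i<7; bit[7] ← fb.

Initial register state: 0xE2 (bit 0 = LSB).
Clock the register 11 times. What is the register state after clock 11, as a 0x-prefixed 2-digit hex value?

reg_0 = 0xE2
clock 1: out=0, reg = 0xF1
clock 2: out=1, reg = 0x78
clock 3: out=0, reg = 0x3C
clock 4: out=0, reg = 0x1E
clock 5: out=0, reg = 0x0F
clock 6: out=1, reg = 0x87
clock 7: out=1, reg = 0x43
clock 8: out=1, reg = 0xA1
clock 9: out=1, reg = 0x50
clock 10: out=0, reg = 0x28
clock 11: out=0, reg = 0x14

0x14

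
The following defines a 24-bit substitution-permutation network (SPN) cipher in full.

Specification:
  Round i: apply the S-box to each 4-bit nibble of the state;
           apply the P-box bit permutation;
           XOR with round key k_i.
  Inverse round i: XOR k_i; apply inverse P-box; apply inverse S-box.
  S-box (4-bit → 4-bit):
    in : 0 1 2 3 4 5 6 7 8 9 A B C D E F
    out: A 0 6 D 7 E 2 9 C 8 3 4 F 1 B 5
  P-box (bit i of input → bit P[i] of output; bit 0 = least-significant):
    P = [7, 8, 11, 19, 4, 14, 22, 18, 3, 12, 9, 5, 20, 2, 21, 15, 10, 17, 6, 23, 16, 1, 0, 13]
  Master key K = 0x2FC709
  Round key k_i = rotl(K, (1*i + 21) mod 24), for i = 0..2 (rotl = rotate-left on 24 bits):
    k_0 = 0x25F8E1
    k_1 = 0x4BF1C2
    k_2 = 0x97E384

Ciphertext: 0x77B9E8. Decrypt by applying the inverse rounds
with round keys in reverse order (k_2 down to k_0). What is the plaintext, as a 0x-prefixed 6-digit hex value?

s_0 = ciphertext = 0x77B9E8
s_1 = InvRound(s_0, k_2) = 0x182C2B
s_2 = InvRound(s_1, k_1) = 0xF47E24
s_3 = InvRound(s_2, k_0) = 0xF3EBBD

0xF3EBBD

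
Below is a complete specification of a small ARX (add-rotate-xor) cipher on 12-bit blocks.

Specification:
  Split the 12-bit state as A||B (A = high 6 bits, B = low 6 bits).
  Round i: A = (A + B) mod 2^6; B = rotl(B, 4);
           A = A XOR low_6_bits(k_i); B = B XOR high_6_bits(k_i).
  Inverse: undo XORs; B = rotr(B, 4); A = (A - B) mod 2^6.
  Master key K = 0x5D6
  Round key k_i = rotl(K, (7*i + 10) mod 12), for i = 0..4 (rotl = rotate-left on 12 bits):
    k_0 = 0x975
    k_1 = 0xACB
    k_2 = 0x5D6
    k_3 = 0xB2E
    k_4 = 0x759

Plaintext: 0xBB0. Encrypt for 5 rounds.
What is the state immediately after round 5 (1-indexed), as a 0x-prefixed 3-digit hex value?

s_0 = plaintext = 0xBB0
s_1 = Round(s_0, k_0) = 0xAE9
s_2 = Round(s_1, k_1) = 0x7F1
s_3 = Round(s_2, k_2) = 0x18B
s_4 = Round(s_3, k_3) = 0xFDE
s_5 = Round(s_4, k_4) = 0x13A

0x13A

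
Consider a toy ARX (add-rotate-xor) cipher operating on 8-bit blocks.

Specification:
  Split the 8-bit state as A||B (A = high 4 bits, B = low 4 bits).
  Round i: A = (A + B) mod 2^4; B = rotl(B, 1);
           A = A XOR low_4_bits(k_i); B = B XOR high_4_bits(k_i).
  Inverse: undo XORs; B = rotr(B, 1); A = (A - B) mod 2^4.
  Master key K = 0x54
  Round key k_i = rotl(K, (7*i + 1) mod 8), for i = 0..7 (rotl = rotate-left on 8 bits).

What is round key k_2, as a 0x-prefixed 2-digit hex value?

0x2A

K = 0x54
k_0 = rotl(K, (7*0+1) mod 8) = rotl(K, 1) = 0xA8
k_1 = rotl(K, (7*1+1) mod 8) = rotl(K, 0) = 0x54
k_2 = rotl(K, (7*2+1) mod 8) = rotl(K, 7) = 0x2A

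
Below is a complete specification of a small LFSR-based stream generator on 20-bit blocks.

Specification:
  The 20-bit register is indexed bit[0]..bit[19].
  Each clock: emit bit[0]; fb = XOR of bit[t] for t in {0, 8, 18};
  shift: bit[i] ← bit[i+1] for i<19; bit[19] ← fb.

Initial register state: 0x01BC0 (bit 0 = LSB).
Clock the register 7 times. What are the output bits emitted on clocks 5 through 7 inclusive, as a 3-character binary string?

001

reg_0 = 0x01BC0
clock 1: out=0, reg = 0x80DE0
clock 2: out=0, reg = 0xC06F0
clock 3: out=0, reg = 0xE0378
clock 4: out=0, reg = 0x701BC
clock 5: out=0, reg = 0x380DE
clock 6: out=0, reg = 0x1C06F
clock 7: out=1, reg = 0x8E037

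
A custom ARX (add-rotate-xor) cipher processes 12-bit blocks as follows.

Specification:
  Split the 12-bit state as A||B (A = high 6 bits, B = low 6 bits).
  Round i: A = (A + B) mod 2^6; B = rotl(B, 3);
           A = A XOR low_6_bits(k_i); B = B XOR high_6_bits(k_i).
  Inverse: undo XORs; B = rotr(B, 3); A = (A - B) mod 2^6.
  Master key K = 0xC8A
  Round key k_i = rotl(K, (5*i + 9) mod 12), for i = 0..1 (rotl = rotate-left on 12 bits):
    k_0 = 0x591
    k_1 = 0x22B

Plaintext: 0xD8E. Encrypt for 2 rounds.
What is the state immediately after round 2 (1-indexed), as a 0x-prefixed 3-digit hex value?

0x5F4

s_0 = plaintext = 0xD8E
s_1 = Round(s_0, k_0) = 0x567
s_2 = Round(s_1, k_1) = 0x5F4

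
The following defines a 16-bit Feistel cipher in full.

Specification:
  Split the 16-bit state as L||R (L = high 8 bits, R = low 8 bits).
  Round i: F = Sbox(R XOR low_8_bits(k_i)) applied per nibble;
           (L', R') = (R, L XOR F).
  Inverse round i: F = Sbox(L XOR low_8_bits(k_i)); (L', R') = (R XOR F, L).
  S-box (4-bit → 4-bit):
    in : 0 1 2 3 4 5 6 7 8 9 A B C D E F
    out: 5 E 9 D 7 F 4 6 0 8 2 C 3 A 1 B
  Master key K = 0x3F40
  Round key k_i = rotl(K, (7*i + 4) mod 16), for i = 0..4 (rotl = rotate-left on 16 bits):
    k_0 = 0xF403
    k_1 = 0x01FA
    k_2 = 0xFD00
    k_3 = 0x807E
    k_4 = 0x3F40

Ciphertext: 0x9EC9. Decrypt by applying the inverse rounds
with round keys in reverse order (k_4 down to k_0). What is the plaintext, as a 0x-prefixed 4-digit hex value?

s_0 = ciphertext = 0x9EC9
s_1 = InvRound(s_0, k_4) = 0x689E
s_2 = InvRound(s_1, k_3) = 0x7A68
s_3 = InvRound(s_2, k_2) = 0x0A7A
s_4 = InvRound(s_3, k_1) = 0xCF0A
s_5 = InvRound(s_4, k_0) = 0x39CF

0x39CF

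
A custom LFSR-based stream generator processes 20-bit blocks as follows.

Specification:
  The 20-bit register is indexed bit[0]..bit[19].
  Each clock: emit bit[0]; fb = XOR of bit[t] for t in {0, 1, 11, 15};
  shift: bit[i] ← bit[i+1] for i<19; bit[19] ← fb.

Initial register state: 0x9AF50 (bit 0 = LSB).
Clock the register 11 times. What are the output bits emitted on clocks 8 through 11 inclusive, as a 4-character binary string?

reg_0 = 0x9AF50
clock 1: out=0, reg = 0x4D7A8
clock 2: out=0, reg = 0xA6BD4
clock 3: out=0, reg = 0xD35EA
clock 4: out=0, reg = 0xE9AF5
clock 5: out=1, reg = 0xF4D7A
clock 6: out=0, reg = 0x7A6BD
clock 7: out=1, reg = 0x3D35E
clock 8: out=0, reg = 0x1E9AF
clock 9: out=1, reg = 0x0F4D7
clock 10: out=1, reg = 0x87A6B
clock 11: out=1, reg = 0xC3D35

0111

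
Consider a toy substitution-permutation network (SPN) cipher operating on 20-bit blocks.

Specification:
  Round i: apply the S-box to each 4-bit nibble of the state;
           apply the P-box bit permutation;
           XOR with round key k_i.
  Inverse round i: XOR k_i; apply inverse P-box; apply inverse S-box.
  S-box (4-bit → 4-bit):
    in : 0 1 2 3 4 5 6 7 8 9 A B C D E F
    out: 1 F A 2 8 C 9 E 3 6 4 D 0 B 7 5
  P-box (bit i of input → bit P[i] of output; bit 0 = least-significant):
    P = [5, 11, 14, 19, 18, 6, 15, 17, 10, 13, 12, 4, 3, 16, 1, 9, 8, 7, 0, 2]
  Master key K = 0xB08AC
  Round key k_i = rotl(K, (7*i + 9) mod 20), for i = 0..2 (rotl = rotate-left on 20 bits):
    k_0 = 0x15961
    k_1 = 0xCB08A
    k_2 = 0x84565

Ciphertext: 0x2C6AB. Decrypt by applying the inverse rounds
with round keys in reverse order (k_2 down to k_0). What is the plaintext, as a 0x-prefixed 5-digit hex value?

s_0 = ciphertext = 0x2C6AB
s_1 = InvRound(s_0, k_2) = 0xDBC74
s_2 = InvRound(s_1, k_1) = 0x2E638
s_3 = InvRound(s_2, k_0) = 0xFD173

0xFD173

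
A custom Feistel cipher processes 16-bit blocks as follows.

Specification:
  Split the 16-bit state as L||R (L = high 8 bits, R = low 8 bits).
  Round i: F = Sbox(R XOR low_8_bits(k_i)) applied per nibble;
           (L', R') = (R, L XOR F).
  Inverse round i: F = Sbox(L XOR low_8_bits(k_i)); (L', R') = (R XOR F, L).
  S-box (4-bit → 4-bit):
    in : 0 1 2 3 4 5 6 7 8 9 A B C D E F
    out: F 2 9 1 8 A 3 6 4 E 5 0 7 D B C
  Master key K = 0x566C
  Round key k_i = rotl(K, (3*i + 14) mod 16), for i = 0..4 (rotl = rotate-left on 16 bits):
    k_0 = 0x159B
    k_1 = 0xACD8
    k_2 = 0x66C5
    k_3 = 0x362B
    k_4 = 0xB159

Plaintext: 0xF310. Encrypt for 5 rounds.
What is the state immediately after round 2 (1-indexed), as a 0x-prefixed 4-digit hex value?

0xB320

s_0 = plaintext = 0xF310
s_1 = Round(s_0, k_0) = 0x10B3
s_2 = Round(s_1, k_1) = 0xB320
s_3 = Round(s_2, k_2) = 0x2009
s_4 = Round(s_3, k_3) = 0x09B9
s_5 = Round(s_4, k_4) = 0xB9B6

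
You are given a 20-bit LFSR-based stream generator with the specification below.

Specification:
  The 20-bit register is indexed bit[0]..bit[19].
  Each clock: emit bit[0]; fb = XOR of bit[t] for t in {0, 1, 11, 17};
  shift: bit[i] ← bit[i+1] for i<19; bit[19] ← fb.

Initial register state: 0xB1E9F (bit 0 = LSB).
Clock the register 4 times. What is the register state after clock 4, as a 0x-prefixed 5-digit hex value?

reg_0 = 0xB1E9F
clock 1: out=1, reg = 0x58F4F
clock 2: out=1, reg = 0xAC7A7
clock 3: out=1, reg = 0xD63D3
clock 4: out=1, reg = 0x6B1E9

0x6B1E9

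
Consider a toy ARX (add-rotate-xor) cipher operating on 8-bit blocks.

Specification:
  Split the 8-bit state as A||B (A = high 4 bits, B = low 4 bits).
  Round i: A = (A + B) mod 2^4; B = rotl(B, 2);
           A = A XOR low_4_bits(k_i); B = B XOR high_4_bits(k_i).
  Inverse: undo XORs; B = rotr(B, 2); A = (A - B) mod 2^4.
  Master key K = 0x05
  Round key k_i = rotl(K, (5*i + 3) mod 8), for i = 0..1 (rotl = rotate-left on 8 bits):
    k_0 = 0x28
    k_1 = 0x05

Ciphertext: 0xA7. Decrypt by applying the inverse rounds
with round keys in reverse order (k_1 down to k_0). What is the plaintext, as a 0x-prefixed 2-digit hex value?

s_0 = ciphertext = 0xA7
s_1 = InvRound(s_0, k_1) = 0x2D
s_2 = InvRound(s_1, k_0) = 0xBF

0xBF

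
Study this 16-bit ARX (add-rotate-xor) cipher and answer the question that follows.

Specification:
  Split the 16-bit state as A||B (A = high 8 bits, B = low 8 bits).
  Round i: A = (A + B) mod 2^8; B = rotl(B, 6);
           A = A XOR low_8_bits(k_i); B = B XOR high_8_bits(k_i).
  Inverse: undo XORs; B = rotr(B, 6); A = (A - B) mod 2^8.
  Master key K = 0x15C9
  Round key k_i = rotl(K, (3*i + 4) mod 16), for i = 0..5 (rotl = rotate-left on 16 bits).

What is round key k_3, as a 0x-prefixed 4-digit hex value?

0x22B9

K = 0x15C9
k_0 = rotl(K, (3*0+4) mod 16) = rotl(K, 4) = 0x5C91
k_1 = rotl(K, (3*1+4) mod 16) = rotl(K, 7) = 0xE48A
k_2 = rotl(K, (3*2+4) mod 16) = rotl(K, 10) = 0x2457
k_3 = rotl(K, (3*3+4) mod 16) = rotl(K, 13) = 0x22B9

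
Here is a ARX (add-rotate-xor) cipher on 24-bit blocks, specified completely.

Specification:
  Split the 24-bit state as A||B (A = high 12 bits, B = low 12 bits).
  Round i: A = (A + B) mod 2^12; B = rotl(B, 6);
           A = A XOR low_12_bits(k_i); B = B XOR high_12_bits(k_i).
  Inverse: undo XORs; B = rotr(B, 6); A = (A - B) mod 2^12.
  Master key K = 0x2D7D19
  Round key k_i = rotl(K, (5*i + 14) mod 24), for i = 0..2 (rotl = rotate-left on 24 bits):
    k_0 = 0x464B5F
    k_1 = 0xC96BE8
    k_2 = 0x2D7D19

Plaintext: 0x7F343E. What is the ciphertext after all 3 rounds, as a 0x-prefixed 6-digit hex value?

0x75AC91

s_0 = plaintext = 0x7F343E
s_1 = Round(s_0, k_0) = 0x76EBF4
s_2 = Round(s_1, k_1) = 0x88A1B9
s_3 = Round(s_2, k_2) = 0x75AC91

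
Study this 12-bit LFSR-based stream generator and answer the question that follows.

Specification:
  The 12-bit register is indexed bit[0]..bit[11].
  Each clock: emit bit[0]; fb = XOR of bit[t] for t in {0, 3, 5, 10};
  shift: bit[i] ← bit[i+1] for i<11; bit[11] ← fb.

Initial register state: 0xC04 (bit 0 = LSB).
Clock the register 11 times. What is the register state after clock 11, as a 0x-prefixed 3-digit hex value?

reg_0 = 0xC04
clock 1: out=0, reg = 0xE02
clock 2: out=0, reg = 0xF01
clock 3: out=1, reg = 0x780
clock 4: out=0, reg = 0xBC0
clock 5: out=0, reg = 0x5E0
clock 6: out=0, reg = 0x2F0
clock 7: out=0, reg = 0x978
clock 8: out=0, reg = 0x4BC
clock 9: out=0, reg = 0xA5E
clock 10: out=0, reg = 0xD2F
clock 11: out=1, reg = 0x697

0x697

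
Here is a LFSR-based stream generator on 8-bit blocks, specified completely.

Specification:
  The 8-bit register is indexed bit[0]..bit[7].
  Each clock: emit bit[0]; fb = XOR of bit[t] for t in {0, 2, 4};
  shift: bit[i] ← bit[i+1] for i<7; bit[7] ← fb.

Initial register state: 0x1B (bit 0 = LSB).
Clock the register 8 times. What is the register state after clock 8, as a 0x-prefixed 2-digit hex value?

reg_0 = 0x1B
clock 1: out=1, reg = 0x0D
clock 2: out=1, reg = 0x06
clock 3: out=0, reg = 0x83
clock 4: out=1, reg = 0xC1
clock 5: out=1, reg = 0xE0
clock 6: out=0, reg = 0x70
clock 7: out=0, reg = 0xB8
clock 8: out=0, reg = 0xDC

0xDC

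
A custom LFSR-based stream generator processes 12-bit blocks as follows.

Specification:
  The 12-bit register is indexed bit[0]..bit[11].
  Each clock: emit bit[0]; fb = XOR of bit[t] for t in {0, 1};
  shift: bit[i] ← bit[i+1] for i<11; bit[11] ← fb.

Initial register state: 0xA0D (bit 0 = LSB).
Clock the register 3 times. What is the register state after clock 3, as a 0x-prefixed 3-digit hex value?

0x741

reg_0 = 0xA0D
clock 1: out=1, reg = 0xD06
clock 2: out=0, reg = 0xE83
clock 3: out=1, reg = 0x741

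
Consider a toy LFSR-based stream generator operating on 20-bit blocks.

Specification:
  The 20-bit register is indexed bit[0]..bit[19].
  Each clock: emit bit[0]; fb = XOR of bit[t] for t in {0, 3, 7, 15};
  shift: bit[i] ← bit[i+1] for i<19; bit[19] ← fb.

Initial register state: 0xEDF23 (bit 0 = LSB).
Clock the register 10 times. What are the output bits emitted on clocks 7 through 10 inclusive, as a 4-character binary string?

reg_0 = 0xEDF23
clock 1: out=1, reg = 0x76F91
clock 2: out=1, reg = 0x3B7C8
clock 3: out=0, reg = 0x9DBE4
clock 4: out=0, reg = 0x4EDF2
clock 5: out=0, reg = 0x276F9
clock 6: out=1, reg = 0x93B7C
clock 7: out=0, reg = 0xC9DBE
clock 8: out=0, reg = 0xE4EDF
clock 9: out=1, reg = 0xF276F
clock 10: out=1, reg = 0x793B7

0011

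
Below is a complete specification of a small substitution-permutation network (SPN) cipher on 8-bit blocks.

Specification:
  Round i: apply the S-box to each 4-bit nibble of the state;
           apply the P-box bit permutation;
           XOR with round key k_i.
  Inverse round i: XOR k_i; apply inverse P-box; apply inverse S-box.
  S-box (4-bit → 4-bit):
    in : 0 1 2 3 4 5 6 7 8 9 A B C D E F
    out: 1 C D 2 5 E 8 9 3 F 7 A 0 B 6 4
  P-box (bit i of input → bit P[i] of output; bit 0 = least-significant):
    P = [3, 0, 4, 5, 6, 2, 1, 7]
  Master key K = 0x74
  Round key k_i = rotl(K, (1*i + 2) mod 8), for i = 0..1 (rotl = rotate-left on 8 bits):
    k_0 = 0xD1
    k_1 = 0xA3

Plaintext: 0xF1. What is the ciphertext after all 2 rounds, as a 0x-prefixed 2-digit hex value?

s_0 = plaintext = 0xF1
s_1 = Round(s_0, k_0) = 0xE3
s_2 = Round(s_1, k_1) = 0xA4

0xA4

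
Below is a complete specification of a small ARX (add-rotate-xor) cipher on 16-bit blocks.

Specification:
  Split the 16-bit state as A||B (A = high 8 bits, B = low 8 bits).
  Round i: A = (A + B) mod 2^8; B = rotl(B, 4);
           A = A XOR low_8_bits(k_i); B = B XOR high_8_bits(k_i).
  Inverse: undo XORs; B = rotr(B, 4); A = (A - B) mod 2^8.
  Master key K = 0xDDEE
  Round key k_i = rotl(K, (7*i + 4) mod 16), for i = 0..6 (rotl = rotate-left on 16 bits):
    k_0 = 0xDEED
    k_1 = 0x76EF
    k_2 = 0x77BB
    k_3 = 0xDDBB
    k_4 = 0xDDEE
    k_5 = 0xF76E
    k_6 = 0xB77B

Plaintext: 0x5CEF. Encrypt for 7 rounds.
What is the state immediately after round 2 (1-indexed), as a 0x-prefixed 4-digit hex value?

0x2974

s_0 = plaintext = 0x5CEF
s_1 = Round(s_0, k_0) = 0xA620
s_2 = Round(s_1, k_1) = 0x2974
s_3 = Round(s_2, k_2) = 0x2630
s_4 = Round(s_3, k_3) = 0xEDDE
s_5 = Round(s_4, k_4) = 0x2530
s_6 = Round(s_5, k_5) = 0x3BF4
s_7 = Round(s_6, k_6) = 0x54F8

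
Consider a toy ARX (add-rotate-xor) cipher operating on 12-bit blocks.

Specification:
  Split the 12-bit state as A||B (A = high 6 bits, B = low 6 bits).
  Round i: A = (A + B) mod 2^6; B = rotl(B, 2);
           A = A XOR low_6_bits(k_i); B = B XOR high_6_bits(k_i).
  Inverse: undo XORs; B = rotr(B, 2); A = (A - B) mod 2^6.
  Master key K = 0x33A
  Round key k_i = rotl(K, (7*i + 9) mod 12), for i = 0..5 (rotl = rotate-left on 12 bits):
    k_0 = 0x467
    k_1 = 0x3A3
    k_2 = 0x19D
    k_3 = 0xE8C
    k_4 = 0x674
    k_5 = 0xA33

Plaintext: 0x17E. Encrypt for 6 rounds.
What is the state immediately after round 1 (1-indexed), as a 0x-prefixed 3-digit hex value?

s_0 = plaintext = 0x17E
s_1 = Round(s_0, k_0) = 0x92A
s_2 = Round(s_1, k_1) = 0xB64
s_3 = Round(s_2, k_2) = 0x314
s_4 = Round(s_3, k_3) = 0xB2B
s_5 = Round(s_4, k_4) = 0x8F7
s_6 = Round(s_5, k_5) = 0xA77

0x92A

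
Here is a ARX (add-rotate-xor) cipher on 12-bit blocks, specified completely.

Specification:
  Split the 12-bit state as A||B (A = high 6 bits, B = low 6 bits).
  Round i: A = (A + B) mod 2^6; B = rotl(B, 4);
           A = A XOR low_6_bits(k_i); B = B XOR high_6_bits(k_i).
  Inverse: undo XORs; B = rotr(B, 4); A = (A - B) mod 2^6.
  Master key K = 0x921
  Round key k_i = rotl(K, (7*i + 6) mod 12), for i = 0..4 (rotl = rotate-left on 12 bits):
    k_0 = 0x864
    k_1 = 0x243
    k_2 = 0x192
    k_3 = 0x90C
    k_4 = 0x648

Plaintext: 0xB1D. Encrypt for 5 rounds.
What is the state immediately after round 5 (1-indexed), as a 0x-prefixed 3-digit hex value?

0x22C

s_0 = plaintext = 0xB1D
s_1 = Round(s_0, k_0) = 0xB76
s_2 = Round(s_1, k_1) = 0x824
s_3 = Round(s_2, k_2) = 0x58F
s_4 = Round(s_3, k_3) = 0xA57
s_5 = Round(s_4, k_4) = 0x22C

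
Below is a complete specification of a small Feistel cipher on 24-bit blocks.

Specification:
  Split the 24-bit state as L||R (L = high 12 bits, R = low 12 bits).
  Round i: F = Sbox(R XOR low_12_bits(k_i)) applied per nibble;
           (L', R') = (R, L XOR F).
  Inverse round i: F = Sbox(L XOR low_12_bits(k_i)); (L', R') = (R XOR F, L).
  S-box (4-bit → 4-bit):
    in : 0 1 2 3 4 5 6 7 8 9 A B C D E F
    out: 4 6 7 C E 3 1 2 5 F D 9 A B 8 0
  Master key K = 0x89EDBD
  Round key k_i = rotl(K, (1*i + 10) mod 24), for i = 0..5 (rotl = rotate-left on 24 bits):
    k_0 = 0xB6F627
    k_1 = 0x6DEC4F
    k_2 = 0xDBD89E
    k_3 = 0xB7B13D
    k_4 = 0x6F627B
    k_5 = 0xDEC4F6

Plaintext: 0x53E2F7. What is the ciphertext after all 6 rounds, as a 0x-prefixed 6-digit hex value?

s_0 = plaintext = 0x53E2F7
s_1 = Round(s_0, k_0) = 0x2F7B8A
s_2 = Round(s_1, k_1) = 0xB8A054
s_3 = Round(s_2, k_2) = 0x054E27
s_4 = Round(s_3, k_3) = 0xE27039
s_5 = Round(s_4, k_4) = 0x0399C0
s_6 = Round(s_5, k_5) = 0x9C0BF8

0x9C0BF8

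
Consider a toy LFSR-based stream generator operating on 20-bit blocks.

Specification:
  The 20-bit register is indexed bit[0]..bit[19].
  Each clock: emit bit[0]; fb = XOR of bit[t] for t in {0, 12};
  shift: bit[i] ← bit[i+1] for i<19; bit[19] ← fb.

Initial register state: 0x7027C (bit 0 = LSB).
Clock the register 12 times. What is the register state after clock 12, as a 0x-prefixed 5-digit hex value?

reg_0 = 0x7027C
clock 1: out=0, reg = 0x3813E
clock 2: out=0, reg = 0x1C09F
clock 3: out=1, reg = 0x8E04F
clock 4: out=1, reg = 0xC7027
clock 5: out=1, reg = 0x63813
clock 6: out=1, reg = 0x31C09
clock 7: out=1, reg = 0x18E04
clock 8: out=0, reg = 0x0C702
clock 9: out=0, reg = 0x06381
clock 10: out=1, reg = 0x831C0
clock 11: out=0, reg = 0xC18E0
clock 12: out=0, reg = 0xE0C70

0xE0C70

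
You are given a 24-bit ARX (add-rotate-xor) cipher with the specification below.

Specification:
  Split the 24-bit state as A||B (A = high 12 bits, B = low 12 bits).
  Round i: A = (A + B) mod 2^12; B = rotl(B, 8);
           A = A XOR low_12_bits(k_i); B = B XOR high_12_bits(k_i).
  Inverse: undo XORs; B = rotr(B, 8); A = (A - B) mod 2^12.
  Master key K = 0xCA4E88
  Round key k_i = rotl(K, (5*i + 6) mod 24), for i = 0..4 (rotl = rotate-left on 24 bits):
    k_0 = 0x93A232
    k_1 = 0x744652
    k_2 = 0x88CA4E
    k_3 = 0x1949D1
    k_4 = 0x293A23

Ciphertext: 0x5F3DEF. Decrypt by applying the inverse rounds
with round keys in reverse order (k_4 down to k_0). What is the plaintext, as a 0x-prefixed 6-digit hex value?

0x96CAE7

s_0 = ciphertext = 0x5F3DEF
s_1 = InvRound(s_0, k_4) = 0x8017CF
s_2 = InvRound(s_1, k_3) = 0xC1A5B6
s_3 = InvRound(s_2, k_2) = 0x2A73AD
s_4 = InvRound(s_3, k_1) = 0x661E94
s_5 = InvRound(s_4, k_0) = 0x96CAE7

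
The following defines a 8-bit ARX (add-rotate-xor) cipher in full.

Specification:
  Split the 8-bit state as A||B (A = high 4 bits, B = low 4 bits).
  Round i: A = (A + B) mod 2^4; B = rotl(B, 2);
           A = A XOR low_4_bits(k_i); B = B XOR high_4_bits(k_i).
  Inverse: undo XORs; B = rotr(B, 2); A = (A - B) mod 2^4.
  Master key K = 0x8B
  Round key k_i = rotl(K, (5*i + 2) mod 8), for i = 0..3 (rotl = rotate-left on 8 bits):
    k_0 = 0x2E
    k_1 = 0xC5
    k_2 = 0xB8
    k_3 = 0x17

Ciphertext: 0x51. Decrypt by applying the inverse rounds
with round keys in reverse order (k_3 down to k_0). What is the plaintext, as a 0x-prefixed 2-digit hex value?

s_0 = ciphertext = 0x51
s_1 = InvRound(s_0, k_3) = 0x20
s_2 = InvRound(s_1, k_2) = 0xCE
s_3 = InvRound(s_2, k_1) = 0x18
s_4 = InvRound(s_3, k_0) = 0x5A

0x5A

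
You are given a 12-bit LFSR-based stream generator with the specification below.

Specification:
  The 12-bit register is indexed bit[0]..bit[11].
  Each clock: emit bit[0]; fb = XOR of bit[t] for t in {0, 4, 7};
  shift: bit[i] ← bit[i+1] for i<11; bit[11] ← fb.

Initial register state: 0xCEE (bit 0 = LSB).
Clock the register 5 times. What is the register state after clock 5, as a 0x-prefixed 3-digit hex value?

reg_0 = 0xCEE
clock 1: out=0, reg = 0xE77
clock 2: out=1, reg = 0x73B
clock 3: out=1, reg = 0x39D
clock 4: out=1, reg = 0x9CE
clock 5: out=0, reg = 0xCE7

0xCE7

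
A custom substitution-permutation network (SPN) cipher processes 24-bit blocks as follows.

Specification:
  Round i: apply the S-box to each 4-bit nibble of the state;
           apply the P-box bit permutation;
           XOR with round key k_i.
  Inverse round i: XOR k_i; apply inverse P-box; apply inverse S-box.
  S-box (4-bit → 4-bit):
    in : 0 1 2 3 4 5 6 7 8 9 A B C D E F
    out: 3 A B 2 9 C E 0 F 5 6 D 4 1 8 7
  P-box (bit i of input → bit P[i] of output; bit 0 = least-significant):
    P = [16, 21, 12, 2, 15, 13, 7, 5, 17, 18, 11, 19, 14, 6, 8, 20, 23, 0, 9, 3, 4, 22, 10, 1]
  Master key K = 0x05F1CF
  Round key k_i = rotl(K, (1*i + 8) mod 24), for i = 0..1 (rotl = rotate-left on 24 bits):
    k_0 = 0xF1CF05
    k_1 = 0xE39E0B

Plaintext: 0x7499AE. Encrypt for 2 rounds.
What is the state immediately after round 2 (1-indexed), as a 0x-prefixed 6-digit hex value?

s_0 = plaintext = 0x7499AE
s_1 = Round(s_0, k_0) = 0x73A689
s_2 = Round(s_1, k_1) = 0xEE27EA

0xEE27EA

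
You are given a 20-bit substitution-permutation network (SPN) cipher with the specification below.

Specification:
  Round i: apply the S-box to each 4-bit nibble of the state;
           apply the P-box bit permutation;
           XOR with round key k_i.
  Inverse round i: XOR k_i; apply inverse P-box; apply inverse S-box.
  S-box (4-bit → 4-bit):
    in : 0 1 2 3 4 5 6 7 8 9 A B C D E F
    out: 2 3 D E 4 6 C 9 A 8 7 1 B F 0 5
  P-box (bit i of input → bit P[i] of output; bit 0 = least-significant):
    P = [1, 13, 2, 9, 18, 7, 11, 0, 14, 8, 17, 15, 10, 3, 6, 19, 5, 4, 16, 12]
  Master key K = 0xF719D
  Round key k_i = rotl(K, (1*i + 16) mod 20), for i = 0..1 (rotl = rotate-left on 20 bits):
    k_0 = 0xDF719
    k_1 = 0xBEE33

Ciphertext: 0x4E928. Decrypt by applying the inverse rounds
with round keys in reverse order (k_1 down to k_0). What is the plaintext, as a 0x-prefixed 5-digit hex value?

s_0 = ciphertext = 0x4E928
s_1 = InvRound(s_0, k_1) = 0x5C577
s_2 = InvRound(s_1, k_0) = 0x73EED

0x73EED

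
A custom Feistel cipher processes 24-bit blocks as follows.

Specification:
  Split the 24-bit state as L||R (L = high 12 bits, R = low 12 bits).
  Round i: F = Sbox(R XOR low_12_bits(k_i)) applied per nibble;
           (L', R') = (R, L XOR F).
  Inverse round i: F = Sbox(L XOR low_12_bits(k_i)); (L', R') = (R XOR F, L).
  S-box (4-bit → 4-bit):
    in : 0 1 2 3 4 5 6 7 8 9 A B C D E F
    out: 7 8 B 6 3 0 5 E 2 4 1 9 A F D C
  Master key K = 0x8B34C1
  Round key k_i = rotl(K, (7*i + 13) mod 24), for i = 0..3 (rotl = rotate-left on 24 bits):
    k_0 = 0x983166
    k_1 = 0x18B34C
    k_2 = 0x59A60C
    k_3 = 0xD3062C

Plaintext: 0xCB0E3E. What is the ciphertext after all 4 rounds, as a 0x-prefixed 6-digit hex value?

0xD7E1F8

s_0 = plaintext = 0xCB0E3E
s_1 = Round(s_0, k_0) = 0xE3E0B2
s_2 = Round(s_1, k_1) = 0x0B28F3
s_3 = Round(s_2, k_2) = 0x8F3D7E
s_4 = Round(s_3, k_3) = 0xD7E1F8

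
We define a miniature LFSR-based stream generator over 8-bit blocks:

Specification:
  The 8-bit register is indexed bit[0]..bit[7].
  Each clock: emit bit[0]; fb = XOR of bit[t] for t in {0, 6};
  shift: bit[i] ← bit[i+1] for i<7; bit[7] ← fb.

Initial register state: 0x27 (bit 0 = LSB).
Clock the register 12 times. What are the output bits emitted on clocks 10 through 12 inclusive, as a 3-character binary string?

101

reg_0 = 0x27
clock 1: out=1, reg = 0x93
clock 2: out=1, reg = 0xC9
clock 3: out=1, reg = 0x64
clock 4: out=0, reg = 0xB2
clock 5: out=0, reg = 0x59
clock 6: out=1, reg = 0x2C
clock 7: out=0, reg = 0x16
clock 8: out=0, reg = 0x0B
clock 9: out=1, reg = 0x85
clock 10: out=1, reg = 0xC2
clock 11: out=0, reg = 0xE1
clock 12: out=1, reg = 0x70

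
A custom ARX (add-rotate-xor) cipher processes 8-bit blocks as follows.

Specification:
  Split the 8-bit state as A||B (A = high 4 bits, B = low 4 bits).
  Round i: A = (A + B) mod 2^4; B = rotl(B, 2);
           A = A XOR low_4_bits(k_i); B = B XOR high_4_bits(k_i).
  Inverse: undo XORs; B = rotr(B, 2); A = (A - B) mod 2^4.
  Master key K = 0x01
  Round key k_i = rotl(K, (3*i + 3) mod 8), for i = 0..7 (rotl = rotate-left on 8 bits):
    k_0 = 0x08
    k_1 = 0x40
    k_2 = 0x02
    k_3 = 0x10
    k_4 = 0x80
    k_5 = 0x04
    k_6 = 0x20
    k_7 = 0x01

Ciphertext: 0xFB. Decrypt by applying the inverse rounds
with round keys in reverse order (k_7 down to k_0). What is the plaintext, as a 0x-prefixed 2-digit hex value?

0x14

s_0 = ciphertext = 0xFB
s_1 = InvRound(s_0, k_7) = 0x0E
s_2 = InvRound(s_1, k_6) = 0xD3
s_3 = InvRound(s_2, k_5) = 0xDC
s_4 = InvRound(s_3, k_4) = 0xC1
s_5 = InvRound(s_4, k_3) = 0xC0
s_6 = InvRound(s_5, k_2) = 0xE0
s_7 = InvRound(s_6, k_1) = 0xD1
s_8 = InvRound(s_7, k_0) = 0x14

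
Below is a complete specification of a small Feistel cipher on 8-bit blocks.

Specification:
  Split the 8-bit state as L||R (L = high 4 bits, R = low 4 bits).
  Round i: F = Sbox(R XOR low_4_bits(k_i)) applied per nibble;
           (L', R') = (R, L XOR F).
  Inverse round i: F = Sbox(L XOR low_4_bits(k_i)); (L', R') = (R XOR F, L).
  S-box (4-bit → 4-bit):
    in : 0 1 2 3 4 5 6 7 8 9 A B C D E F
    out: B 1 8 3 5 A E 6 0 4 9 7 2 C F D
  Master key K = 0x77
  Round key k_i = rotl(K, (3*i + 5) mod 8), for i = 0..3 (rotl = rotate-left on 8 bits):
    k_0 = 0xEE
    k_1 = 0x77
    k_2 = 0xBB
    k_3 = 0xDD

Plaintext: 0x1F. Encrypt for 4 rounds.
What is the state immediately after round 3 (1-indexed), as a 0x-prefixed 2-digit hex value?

s_0 = plaintext = 0x1F
s_1 = Round(s_0, k_0) = 0xF0
s_2 = Round(s_1, k_1) = 0x09
s_3 = Round(s_2, k_2) = 0x98
s_4 = Round(s_3, k_3) = 0x83

0x98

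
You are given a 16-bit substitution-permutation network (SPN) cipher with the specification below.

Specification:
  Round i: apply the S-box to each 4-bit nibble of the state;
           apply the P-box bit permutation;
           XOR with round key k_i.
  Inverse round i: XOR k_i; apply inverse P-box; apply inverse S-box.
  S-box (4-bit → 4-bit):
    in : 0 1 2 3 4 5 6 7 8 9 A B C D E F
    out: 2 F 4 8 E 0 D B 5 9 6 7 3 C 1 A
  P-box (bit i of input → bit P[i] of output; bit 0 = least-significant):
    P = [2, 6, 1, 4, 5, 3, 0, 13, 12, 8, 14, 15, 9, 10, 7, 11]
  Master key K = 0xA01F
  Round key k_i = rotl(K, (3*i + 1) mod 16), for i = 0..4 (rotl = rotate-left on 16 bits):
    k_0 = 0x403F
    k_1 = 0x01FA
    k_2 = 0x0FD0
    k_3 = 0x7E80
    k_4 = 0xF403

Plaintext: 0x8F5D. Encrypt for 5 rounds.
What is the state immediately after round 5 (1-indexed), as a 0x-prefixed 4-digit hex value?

s_0 = plaintext = 0x8F5D
s_1 = Round(s_0, k_0) = 0xC3AD
s_2 = Round(s_1, k_1) = 0x87E1
s_3 = Round(s_2, k_2) = 0x9C26
s_4 = Round(s_3, k_3) = 0x6597
s_5 = Round(s_4, k_4) = 0xDEF7

0xDEF7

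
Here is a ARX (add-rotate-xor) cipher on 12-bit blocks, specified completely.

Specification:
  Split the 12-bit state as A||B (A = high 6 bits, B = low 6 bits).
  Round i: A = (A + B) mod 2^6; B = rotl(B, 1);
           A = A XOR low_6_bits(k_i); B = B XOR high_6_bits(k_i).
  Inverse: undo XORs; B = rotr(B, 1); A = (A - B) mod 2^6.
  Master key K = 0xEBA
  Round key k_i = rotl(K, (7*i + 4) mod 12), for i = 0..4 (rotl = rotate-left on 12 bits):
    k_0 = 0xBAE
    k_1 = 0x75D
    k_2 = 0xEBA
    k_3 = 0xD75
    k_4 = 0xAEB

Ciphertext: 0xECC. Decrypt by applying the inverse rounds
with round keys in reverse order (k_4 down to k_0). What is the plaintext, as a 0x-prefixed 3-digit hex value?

s_0 = ciphertext = 0xECC
s_1 = InvRound(s_0, k_4) = 0x773
s_2 = InvRound(s_1, k_3) = 0x943
s_3 = InvRound(s_2, k_2) = 0x8FC
s_4 = InvRound(s_3, k_1) = 0x3B0
s_5 = InvRound(s_4, k_0) = 0x44F

0x44F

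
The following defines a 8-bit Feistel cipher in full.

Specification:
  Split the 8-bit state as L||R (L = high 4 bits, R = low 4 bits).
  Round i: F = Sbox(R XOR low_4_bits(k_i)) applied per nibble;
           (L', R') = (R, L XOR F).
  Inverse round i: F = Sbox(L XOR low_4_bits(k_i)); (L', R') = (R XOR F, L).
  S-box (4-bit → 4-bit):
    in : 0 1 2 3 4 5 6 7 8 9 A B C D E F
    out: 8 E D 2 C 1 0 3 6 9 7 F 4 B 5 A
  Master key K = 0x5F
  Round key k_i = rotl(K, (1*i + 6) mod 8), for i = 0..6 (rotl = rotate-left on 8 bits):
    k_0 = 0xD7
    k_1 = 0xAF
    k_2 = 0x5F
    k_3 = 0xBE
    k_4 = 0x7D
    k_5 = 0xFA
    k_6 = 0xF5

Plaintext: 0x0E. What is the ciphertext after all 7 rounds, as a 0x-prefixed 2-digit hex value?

s_0 = plaintext = 0x0E
s_1 = Round(s_0, k_0) = 0xE9
s_2 = Round(s_1, k_1) = 0x9E
s_3 = Round(s_2, k_2) = 0xE7
s_4 = Round(s_3, k_3) = 0x77
s_5 = Round(s_4, k_4) = 0x70
s_6 = Round(s_5, k_5) = 0x00
s_7 = Round(s_6, k_6) = 0x01

0x01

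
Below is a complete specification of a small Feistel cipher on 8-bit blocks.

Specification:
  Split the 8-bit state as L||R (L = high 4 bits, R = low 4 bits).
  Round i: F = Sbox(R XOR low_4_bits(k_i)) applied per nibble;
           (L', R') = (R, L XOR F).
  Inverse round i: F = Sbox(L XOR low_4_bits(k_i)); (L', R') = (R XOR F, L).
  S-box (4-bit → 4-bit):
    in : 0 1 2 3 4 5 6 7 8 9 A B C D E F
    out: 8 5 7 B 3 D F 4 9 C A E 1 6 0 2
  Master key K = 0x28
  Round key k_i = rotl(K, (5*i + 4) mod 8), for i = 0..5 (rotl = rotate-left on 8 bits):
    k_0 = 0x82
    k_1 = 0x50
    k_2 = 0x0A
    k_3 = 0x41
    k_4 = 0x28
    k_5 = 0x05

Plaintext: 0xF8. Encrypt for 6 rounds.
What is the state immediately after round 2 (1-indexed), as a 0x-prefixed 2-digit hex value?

s_0 = plaintext = 0xF8
s_1 = Round(s_0, k_0) = 0x85
s_2 = Round(s_1, k_1) = 0x55
s_3 = Round(s_2, k_2) = 0x57
s_4 = Round(s_3, k_3) = 0x7A
s_5 = Round(s_4, k_4) = 0xA0
s_6 = Round(s_5, k_5) = 0x07

0x55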